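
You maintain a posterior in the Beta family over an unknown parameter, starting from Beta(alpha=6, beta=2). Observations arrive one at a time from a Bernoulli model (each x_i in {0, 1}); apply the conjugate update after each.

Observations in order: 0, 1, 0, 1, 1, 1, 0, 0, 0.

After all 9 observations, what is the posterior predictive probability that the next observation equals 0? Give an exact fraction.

obs 1: x=0 → posterior Beta(6, 3)
obs 2: x=1 → posterior Beta(7, 3)
obs 3: x=0 → posterior Beta(7, 4)
obs 4: x=1 → posterior Beta(8, 4)
obs 5: x=1 → posterior Beta(9, 4)
obs 6: x=1 → posterior Beta(10, 4)
obs 7: x=0 → posterior Beta(10, 5)
obs 8: x=0 → posterior Beta(10, 6)
obs 9: x=0 → posterior Beta(10, 7)

7/17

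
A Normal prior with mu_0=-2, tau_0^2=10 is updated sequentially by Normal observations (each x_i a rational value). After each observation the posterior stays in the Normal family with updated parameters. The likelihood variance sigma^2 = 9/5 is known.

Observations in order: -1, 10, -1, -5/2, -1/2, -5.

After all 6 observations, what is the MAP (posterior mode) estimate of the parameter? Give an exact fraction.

-6/103

obs 1: x=-1 → posterior Normal(-68/59, 90/59)
obs 2: x=10 → posterior Normal(432/109, 90/109)
obs 3: x=-1 → posterior Normal(382/159, 30/53)
obs 4: x=-5/2 → posterior Normal(257/209, 90/209)
obs 5: x=-1/2 → posterior Normal(232/259, 90/259)
obs 6: x=-5 → posterior Normal(-6/103, 30/103)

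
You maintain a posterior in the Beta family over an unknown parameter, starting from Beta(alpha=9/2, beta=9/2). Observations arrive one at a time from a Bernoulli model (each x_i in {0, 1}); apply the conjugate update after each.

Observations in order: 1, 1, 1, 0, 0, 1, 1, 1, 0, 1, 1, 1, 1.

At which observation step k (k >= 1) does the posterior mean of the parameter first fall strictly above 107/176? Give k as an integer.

k = 3

obs 1: x=1 → posterior Beta(11/2, 9/2)
obs 2: x=1 → posterior Beta(13/2, 9/2)
obs 3: x=1 → posterior Beta(15/2, 9/2)
obs 4: x=0 → posterior Beta(15/2, 11/2)
obs 5: x=0 → posterior Beta(15/2, 13/2)
obs 6: x=1 → posterior Beta(17/2, 13/2)
obs 7: x=1 → posterior Beta(19/2, 13/2)
obs 8: x=1 → posterior Beta(21/2, 13/2)
obs 9: x=0 → posterior Beta(21/2, 15/2)
obs 10: x=1 → posterior Beta(23/2, 15/2)
obs 11: x=1 → posterior Beta(25/2, 15/2)
obs 12: x=1 → posterior Beta(27/2, 15/2)
obs 13: x=1 → posterior Beta(29/2, 15/2)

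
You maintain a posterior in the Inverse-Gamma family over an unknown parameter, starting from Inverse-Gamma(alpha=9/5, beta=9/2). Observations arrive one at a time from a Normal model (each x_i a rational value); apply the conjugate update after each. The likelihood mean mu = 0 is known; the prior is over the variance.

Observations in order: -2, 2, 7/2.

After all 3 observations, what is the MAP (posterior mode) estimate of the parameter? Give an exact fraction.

obs 1: x=-2 → posterior Inverse-Gamma(23/10, 13/2)
obs 2: x=2 → posterior Inverse-Gamma(14/5, 17/2)
obs 3: x=7/2 → posterior Inverse-Gamma(33/10, 117/8)

585/172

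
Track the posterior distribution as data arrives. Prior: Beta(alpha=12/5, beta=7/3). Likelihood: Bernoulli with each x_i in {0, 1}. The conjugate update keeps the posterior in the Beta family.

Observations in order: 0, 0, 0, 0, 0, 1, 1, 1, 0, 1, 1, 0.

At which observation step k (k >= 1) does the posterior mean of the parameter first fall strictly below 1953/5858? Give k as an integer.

obs 1: x=0 → posterior Beta(12/5, 10/3)
obs 2: x=0 → posterior Beta(12/5, 13/3)
obs 3: x=0 → posterior Beta(12/5, 16/3)
obs 4: x=0 → posterior Beta(12/5, 19/3)
obs 5: x=0 → posterior Beta(12/5, 22/3)
obs 6: x=1 → posterior Beta(17/5, 22/3)
obs 7: x=1 → posterior Beta(22/5, 22/3)
obs 8: x=1 → posterior Beta(27/5, 22/3)
obs 9: x=0 → posterior Beta(27/5, 25/3)
obs 10: x=1 → posterior Beta(32/5, 25/3)
obs 11: x=1 → posterior Beta(37/5, 25/3)
obs 12: x=0 → posterior Beta(37/5, 28/3)

k = 3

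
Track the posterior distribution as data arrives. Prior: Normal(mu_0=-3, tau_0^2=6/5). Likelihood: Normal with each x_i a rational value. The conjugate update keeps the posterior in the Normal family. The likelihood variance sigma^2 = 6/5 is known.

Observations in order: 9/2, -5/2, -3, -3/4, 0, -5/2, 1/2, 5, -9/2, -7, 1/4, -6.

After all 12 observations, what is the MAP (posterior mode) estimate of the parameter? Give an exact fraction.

obs 1: x=9/2 → posterior Normal(3/4, 3/5)
obs 2: x=-5/2 → posterior Normal(-1/3, 2/5)
obs 3: x=-3 → posterior Normal(-1, 3/10)
obs 4: x=-3/4 → posterior Normal(-19/20, 6/25)
obs 5: x=0 → posterior Normal(-19/24, 1/5)
obs 6: x=-5/2 → posterior Normal(-29/28, 6/35)
obs 7: x=1/2 → posterior Normal(-27/32, 3/20)
obs 8: x=5 → posterior Normal(-7/36, 2/15)
obs 9: x=-9/2 → posterior Normal(-5/8, 3/25)
obs 10: x=-7 → posterior Normal(-53/44, 6/55)
obs 11: x=1/4 → posterior Normal(-13/12, 1/10)
obs 12: x=-6 → posterior Normal(-19/13, 6/65)

-19/13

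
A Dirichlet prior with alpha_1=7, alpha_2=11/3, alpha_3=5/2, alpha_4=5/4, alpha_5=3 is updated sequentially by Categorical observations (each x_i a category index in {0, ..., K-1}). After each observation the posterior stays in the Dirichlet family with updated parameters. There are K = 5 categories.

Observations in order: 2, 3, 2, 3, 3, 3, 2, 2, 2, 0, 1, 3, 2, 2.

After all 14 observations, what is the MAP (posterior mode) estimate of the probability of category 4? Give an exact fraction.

obs 1: x=2 → posterior Dirichlet(7, 11/3, 7/2, 5/4, 3)
obs 2: x=3 → posterior Dirichlet(7, 11/3, 7/2, 9/4, 3)
obs 3: x=2 → posterior Dirichlet(7, 11/3, 9/2, 9/4, 3)
obs 4: x=3 → posterior Dirichlet(7, 11/3, 9/2, 13/4, 3)
obs 5: x=3 → posterior Dirichlet(7, 11/3, 9/2, 17/4, 3)
obs 6: x=3 → posterior Dirichlet(7, 11/3, 9/2, 21/4, 3)
obs 7: x=2 → posterior Dirichlet(7, 11/3, 11/2, 21/4, 3)
obs 8: x=2 → posterior Dirichlet(7, 11/3, 13/2, 21/4, 3)
obs 9: x=2 → posterior Dirichlet(7, 11/3, 15/2, 21/4, 3)
obs 10: x=0 → posterior Dirichlet(8, 11/3, 15/2, 21/4, 3)
obs 11: x=1 → posterior Dirichlet(8, 14/3, 15/2, 21/4, 3)
obs 12: x=3 → posterior Dirichlet(8, 14/3, 15/2, 25/4, 3)
obs 13: x=2 → posterior Dirichlet(8, 14/3, 17/2, 25/4, 3)
obs 14: x=2 → posterior Dirichlet(8, 14/3, 19/2, 25/4, 3)

24/317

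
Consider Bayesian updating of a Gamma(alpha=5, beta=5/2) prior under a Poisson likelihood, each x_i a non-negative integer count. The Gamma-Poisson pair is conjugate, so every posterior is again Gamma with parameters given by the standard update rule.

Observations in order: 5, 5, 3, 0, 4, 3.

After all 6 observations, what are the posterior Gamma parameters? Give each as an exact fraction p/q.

alpha=25, beta=17/2

obs 1: x=5 → posterior Gamma(10, 7/2)
obs 2: x=5 → posterior Gamma(15, 9/2)
obs 3: x=3 → posterior Gamma(18, 11/2)
obs 4: x=0 → posterior Gamma(18, 13/2)
obs 5: x=4 → posterior Gamma(22, 15/2)
obs 6: x=3 → posterior Gamma(25, 17/2)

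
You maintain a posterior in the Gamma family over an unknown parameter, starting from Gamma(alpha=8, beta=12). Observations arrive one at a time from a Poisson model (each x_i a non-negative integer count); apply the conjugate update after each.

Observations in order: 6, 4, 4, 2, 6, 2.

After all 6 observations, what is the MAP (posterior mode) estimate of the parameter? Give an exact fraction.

31/18

obs 1: x=6 → posterior Gamma(14, 13)
obs 2: x=4 → posterior Gamma(18, 14)
obs 3: x=4 → posterior Gamma(22, 15)
obs 4: x=2 → posterior Gamma(24, 16)
obs 5: x=6 → posterior Gamma(30, 17)
obs 6: x=2 → posterior Gamma(32, 18)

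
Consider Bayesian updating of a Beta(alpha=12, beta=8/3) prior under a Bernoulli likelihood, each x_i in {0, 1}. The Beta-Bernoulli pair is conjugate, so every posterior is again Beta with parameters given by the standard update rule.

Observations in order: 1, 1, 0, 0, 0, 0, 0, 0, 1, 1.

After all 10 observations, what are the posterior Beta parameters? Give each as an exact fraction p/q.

alpha=16, beta=26/3

obs 1: x=1 → posterior Beta(13, 8/3)
obs 2: x=1 → posterior Beta(14, 8/3)
obs 3: x=0 → posterior Beta(14, 11/3)
obs 4: x=0 → posterior Beta(14, 14/3)
obs 5: x=0 → posterior Beta(14, 17/3)
obs 6: x=0 → posterior Beta(14, 20/3)
obs 7: x=0 → posterior Beta(14, 23/3)
obs 8: x=0 → posterior Beta(14, 26/3)
obs 9: x=1 → posterior Beta(15, 26/3)
obs 10: x=1 → posterior Beta(16, 26/3)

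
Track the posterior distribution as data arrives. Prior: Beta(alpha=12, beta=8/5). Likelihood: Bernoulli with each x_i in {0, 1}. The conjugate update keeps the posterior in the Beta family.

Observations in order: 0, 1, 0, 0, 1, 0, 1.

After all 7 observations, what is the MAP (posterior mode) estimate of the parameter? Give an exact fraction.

70/93

obs 1: x=0 → posterior Beta(12, 13/5)
obs 2: x=1 → posterior Beta(13, 13/5)
obs 3: x=0 → posterior Beta(13, 18/5)
obs 4: x=0 → posterior Beta(13, 23/5)
obs 5: x=1 → posterior Beta(14, 23/5)
obs 6: x=0 → posterior Beta(14, 28/5)
obs 7: x=1 → posterior Beta(15, 28/5)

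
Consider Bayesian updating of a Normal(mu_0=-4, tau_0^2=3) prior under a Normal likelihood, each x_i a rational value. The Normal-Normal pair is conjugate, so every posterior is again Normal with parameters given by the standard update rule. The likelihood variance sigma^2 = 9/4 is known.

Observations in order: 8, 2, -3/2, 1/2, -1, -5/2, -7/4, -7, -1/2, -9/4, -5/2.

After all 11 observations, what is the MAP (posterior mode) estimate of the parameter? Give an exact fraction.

-46/47

obs 1: x=8 → posterior Normal(20/7, 9/7)
obs 2: x=2 → posterior Normal(28/11, 9/11)
obs 3: x=-3/2 → posterior Normal(22/15, 3/5)
obs 4: x=1/2 → posterior Normal(24/19, 9/19)
obs 5: x=-1 → posterior Normal(20/23, 9/23)
obs 6: x=-5/2 → posterior Normal(10/27, 1/3)
obs 7: x=-7/4 → posterior Normal(3/31, 9/31)
obs 8: x=-7 → posterior Normal(-5/7, 9/35)
obs 9: x=-1/2 → posterior Normal(-9/13, 3/13)
obs 10: x=-9/4 → posterior Normal(-36/43, 9/43)
obs 11: x=-5/2 → posterior Normal(-46/47, 9/47)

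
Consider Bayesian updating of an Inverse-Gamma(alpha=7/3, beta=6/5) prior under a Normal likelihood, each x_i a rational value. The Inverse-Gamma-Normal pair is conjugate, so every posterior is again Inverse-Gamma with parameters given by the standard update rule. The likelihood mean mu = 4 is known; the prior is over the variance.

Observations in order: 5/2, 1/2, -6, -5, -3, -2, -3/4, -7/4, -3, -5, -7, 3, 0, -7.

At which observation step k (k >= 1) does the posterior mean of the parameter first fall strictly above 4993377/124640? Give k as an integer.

obs 1: x=5/2 → posterior Inverse-Gamma(17/6, 93/40)
obs 2: x=1/2 → posterior Inverse-Gamma(10/3, 169/20)
obs 3: x=-6 → posterior Inverse-Gamma(23/6, 1169/20)
obs 4: x=-5 → posterior Inverse-Gamma(13/3, 1979/20)
obs 5: x=-3 → posterior Inverse-Gamma(29/6, 2469/20)
obs 6: x=-2 → posterior Inverse-Gamma(16/3, 2829/20)
obs 7: x=-3/4 → posterior Inverse-Gamma(35/6, 24437/160)
obs 8: x=-7/4 → posterior Inverse-Gamma(19/3, 13541/80)
obs 9: x=-3 → posterior Inverse-Gamma(41/6, 15501/80)
obs 10: x=-5 → posterior Inverse-Gamma(22/3, 18741/80)
obs 11: x=-7 → posterior Inverse-Gamma(47/6, 23581/80)
obs 12: x=3 → posterior Inverse-Gamma(25/3, 23621/80)
obs 13: x=0 → posterior Inverse-Gamma(53/6, 24261/80)
obs 14: x=-7 → posterior Inverse-Gamma(28/3, 29101/80)

k = 11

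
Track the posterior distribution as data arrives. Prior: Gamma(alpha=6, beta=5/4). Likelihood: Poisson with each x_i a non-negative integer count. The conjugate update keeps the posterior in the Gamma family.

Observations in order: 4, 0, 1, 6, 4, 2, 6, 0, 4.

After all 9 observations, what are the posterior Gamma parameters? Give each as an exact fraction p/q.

obs 1: x=4 → posterior Gamma(10, 9/4)
obs 2: x=0 → posterior Gamma(10, 13/4)
obs 3: x=1 → posterior Gamma(11, 17/4)
obs 4: x=6 → posterior Gamma(17, 21/4)
obs 5: x=4 → posterior Gamma(21, 25/4)
obs 6: x=2 → posterior Gamma(23, 29/4)
obs 7: x=6 → posterior Gamma(29, 33/4)
obs 8: x=0 → posterior Gamma(29, 37/4)
obs 9: x=4 → posterior Gamma(33, 41/4)

alpha=33, beta=41/4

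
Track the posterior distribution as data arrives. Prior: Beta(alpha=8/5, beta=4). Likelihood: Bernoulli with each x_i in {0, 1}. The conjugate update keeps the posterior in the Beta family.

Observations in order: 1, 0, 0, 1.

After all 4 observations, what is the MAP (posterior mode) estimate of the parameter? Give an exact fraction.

13/38

obs 1: x=1 → posterior Beta(13/5, 4)
obs 2: x=0 → posterior Beta(13/5, 5)
obs 3: x=0 → posterior Beta(13/5, 6)
obs 4: x=1 → posterior Beta(18/5, 6)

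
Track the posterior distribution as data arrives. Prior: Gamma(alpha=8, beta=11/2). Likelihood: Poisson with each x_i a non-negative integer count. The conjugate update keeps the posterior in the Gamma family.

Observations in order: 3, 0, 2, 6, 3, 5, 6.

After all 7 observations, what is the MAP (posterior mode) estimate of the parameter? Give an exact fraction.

64/25

obs 1: x=3 → posterior Gamma(11, 13/2)
obs 2: x=0 → posterior Gamma(11, 15/2)
obs 3: x=2 → posterior Gamma(13, 17/2)
obs 4: x=6 → posterior Gamma(19, 19/2)
obs 5: x=3 → posterior Gamma(22, 21/2)
obs 6: x=5 → posterior Gamma(27, 23/2)
obs 7: x=6 → posterior Gamma(33, 25/2)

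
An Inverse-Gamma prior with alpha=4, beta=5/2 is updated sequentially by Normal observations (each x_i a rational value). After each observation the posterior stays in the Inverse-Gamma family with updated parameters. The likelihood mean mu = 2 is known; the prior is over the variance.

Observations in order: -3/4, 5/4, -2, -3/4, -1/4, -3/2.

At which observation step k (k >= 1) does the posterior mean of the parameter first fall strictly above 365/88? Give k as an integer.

obs 1: x=-3/4 → posterior Inverse-Gamma(9/2, 201/32)
obs 2: x=5/4 → posterior Inverse-Gamma(5, 105/16)
obs 3: x=-2 → posterior Inverse-Gamma(11/2, 233/16)
obs 4: x=-3/4 → posterior Inverse-Gamma(6, 587/32)
obs 5: x=-1/4 → posterior Inverse-Gamma(13/2, 167/8)
obs 6: x=-3/2 → posterior Inverse-Gamma(7, 27)

k = 6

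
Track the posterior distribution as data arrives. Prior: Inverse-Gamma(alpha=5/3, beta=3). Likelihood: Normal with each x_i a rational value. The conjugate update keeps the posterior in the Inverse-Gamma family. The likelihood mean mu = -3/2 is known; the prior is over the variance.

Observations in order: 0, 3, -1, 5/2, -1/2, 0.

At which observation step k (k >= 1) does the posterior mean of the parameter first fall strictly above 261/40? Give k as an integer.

obs 1: x=0 → posterior Inverse-Gamma(13/6, 33/8)
obs 2: x=3 → posterior Inverse-Gamma(8/3, 57/4)
obs 3: x=-1 → posterior Inverse-Gamma(19/6, 115/8)
obs 4: x=5/2 → posterior Inverse-Gamma(11/3, 179/8)
obs 5: x=-1/2 → posterior Inverse-Gamma(25/6, 183/8)
obs 6: x=0 → posterior Inverse-Gamma(14/3, 24)

k = 2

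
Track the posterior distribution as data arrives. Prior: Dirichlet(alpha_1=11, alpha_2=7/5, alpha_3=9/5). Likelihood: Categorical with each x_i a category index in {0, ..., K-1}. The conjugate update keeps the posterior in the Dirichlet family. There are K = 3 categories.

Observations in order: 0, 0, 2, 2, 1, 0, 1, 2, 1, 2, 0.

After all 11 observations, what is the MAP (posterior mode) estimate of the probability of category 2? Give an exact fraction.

8/37

obs 1: x=0 → posterior Dirichlet(12, 7/5, 9/5)
obs 2: x=0 → posterior Dirichlet(13, 7/5, 9/5)
obs 3: x=2 → posterior Dirichlet(13, 7/5, 14/5)
obs 4: x=2 → posterior Dirichlet(13, 7/5, 19/5)
obs 5: x=1 → posterior Dirichlet(13, 12/5, 19/5)
obs 6: x=0 → posterior Dirichlet(14, 12/5, 19/5)
obs 7: x=1 → posterior Dirichlet(14, 17/5, 19/5)
obs 8: x=2 → posterior Dirichlet(14, 17/5, 24/5)
obs 9: x=1 → posterior Dirichlet(14, 22/5, 24/5)
obs 10: x=2 → posterior Dirichlet(14, 22/5, 29/5)
obs 11: x=0 → posterior Dirichlet(15, 22/5, 29/5)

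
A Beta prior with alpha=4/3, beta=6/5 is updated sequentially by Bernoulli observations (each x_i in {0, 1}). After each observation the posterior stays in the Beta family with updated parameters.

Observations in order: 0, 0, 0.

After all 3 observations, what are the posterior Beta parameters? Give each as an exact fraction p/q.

obs 1: x=0 → posterior Beta(4/3, 11/5)
obs 2: x=0 → posterior Beta(4/3, 16/5)
obs 3: x=0 → posterior Beta(4/3, 21/5)

alpha=4/3, beta=21/5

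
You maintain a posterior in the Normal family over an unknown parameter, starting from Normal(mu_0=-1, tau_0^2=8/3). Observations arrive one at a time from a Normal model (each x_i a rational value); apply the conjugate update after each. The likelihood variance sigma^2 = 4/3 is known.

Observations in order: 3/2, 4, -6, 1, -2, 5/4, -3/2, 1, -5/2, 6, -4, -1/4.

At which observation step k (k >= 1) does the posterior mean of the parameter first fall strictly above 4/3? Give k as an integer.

k = 2

obs 1: x=3/2 → posterior Normal(2/3, 8/9)
obs 2: x=4 → posterior Normal(2, 8/15)
obs 3: x=-6 → posterior Normal(-2/7, 8/21)
obs 4: x=1 → posterior Normal(0, 8/27)
obs 5: x=-2 → posterior Normal(-4/11, 8/33)
obs 6: x=5/4 → posterior Normal(-3/26, 8/39)
obs 7: x=-3/2 → posterior Normal(-3/10, 8/45)
obs 8: x=1 → posterior Normal(-5/34, 8/51)
obs 9: x=-5/2 → posterior Normal(-15/38, 8/57)
obs 10: x=6 → posterior Normal(3/14, 8/63)
obs 11: x=-4 → posterior Normal(-7/46, 8/69)
obs 12: x=-1/4 → posterior Normal(-4/25, 8/75)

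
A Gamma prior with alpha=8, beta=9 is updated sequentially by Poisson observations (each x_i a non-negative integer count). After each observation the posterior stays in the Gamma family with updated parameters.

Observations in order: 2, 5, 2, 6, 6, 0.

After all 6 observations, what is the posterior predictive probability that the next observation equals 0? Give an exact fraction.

12783403948858939111232757568359375/83076749736557242056487941267521536

obs 1: x=2 → posterior Gamma(10, 10)
obs 2: x=5 → posterior Gamma(15, 11)
obs 3: x=2 → posterior Gamma(17, 12)
obs 4: x=6 → posterior Gamma(23, 13)
obs 5: x=6 → posterior Gamma(29, 14)
obs 6: x=0 → posterior Gamma(29, 15)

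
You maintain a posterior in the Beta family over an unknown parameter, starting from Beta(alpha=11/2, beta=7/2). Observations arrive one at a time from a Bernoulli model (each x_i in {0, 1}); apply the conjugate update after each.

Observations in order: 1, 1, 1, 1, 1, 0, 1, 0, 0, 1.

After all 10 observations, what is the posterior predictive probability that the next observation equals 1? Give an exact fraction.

obs 1: x=1 → posterior Beta(13/2, 7/2)
obs 2: x=1 → posterior Beta(15/2, 7/2)
obs 3: x=1 → posterior Beta(17/2, 7/2)
obs 4: x=1 → posterior Beta(19/2, 7/2)
obs 5: x=1 → posterior Beta(21/2, 7/2)
obs 6: x=0 → posterior Beta(21/2, 9/2)
obs 7: x=1 → posterior Beta(23/2, 9/2)
obs 8: x=0 → posterior Beta(23/2, 11/2)
obs 9: x=0 → posterior Beta(23/2, 13/2)
obs 10: x=1 → posterior Beta(25/2, 13/2)

25/38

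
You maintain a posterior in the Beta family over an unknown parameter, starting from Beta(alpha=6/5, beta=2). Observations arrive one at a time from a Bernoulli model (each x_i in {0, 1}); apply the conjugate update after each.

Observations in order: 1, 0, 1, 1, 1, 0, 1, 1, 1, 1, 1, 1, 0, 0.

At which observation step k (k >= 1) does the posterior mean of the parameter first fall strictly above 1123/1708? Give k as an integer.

obs 1: x=1 → posterior Beta(11/5, 2)
obs 2: x=0 → posterior Beta(11/5, 3)
obs 3: x=1 → posterior Beta(16/5, 3)
obs 4: x=1 → posterior Beta(21/5, 3)
obs 5: x=1 → posterior Beta(26/5, 3)
obs 6: x=0 → posterior Beta(26/5, 4)
obs 7: x=1 → posterior Beta(31/5, 4)
obs 8: x=1 → posterior Beta(36/5, 4)
obs 9: x=1 → posterior Beta(41/5, 4)
obs 10: x=1 → posterior Beta(46/5, 4)
obs 11: x=1 → posterior Beta(51/5, 4)
obs 12: x=1 → posterior Beta(56/5, 4)
obs 13: x=0 → posterior Beta(56/5, 5)
obs 14: x=0 → posterior Beta(56/5, 6)

k = 9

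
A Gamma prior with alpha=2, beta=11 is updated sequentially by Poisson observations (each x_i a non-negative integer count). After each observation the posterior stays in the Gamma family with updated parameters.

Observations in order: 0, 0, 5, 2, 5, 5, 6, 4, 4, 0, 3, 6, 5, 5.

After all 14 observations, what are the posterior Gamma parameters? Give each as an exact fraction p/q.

obs 1: x=0 → posterior Gamma(2, 12)
obs 2: x=0 → posterior Gamma(2, 13)
obs 3: x=5 → posterior Gamma(7, 14)
obs 4: x=2 → posterior Gamma(9, 15)
obs 5: x=5 → posterior Gamma(14, 16)
obs 6: x=5 → posterior Gamma(19, 17)
obs 7: x=6 → posterior Gamma(25, 18)
obs 8: x=4 → posterior Gamma(29, 19)
obs 9: x=4 → posterior Gamma(33, 20)
obs 10: x=0 → posterior Gamma(33, 21)
obs 11: x=3 → posterior Gamma(36, 22)
obs 12: x=6 → posterior Gamma(42, 23)
obs 13: x=5 → posterior Gamma(47, 24)
obs 14: x=5 → posterior Gamma(52, 25)

alpha=52, beta=25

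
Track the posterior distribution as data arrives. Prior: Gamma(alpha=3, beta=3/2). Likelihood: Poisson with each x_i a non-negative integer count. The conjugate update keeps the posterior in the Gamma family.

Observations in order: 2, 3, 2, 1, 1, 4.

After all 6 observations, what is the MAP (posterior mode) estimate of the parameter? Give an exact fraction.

2

obs 1: x=2 → posterior Gamma(5, 5/2)
obs 2: x=3 → posterior Gamma(8, 7/2)
obs 3: x=2 → posterior Gamma(10, 9/2)
obs 4: x=1 → posterior Gamma(11, 11/2)
obs 5: x=1 → posterior Gamma(12, 13/2)
obs 6: x=4 → posterior Gamma(16, 15/2)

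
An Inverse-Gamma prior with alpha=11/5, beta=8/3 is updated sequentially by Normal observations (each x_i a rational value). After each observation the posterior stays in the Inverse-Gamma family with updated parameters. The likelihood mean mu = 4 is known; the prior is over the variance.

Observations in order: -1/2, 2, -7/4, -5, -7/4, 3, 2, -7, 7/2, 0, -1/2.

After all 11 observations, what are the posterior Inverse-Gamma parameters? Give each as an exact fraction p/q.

obs 1: x=-1/2 → posterior Inverse-Gamma(27/10, 307/24)
obs 2: x=2 → posterior Inverse-Gamma(16/5, 355/24)
obs 3: x=-7/4 → posterior Inverse-Gamma(37/10, 3007/96)
obs 4: x=-5 → posterior Inverse-Gamma(21/5, 6895/96)
obs 5: x=-7/4 → posterior Inverse-Gamma(47/10, 4241/48)
obs 6: x=3 → posterior Inverse-Gamma(26/5, 4265/48)
obs 7: x=2 → posterior Inverse-Gamma(57/10, 4361/48)
obs 8: x=-7 → posterior Inverse-Gamma(31/5, 7265/48)
obs 9: x=7/2 → posterior Inverse-Gamma(67/10, 7271/48)
obs 10: x=0 → posterior Inverse-Gamma(36/5, 7655/48)
obs 11: x=-1/2 → posterior Inverse-Gamma(77/10, 8141/48)

alpha=77/10, beta=8141/48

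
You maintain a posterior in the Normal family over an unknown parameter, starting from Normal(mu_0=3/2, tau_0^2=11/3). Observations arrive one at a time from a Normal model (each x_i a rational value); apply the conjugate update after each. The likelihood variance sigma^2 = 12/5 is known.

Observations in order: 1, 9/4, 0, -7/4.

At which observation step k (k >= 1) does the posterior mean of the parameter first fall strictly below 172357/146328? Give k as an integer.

k = 3

obs 1: x=1 → posterior Normal(109/91, 132/91)
obs 2: x=9/4 → posterior Normal(931/584, 66/73)
obs 3: x=0 → posterior Normal(931/804, 44/67)
obs 4: x=-7/4 → posterior Normal(273/512, 33/64)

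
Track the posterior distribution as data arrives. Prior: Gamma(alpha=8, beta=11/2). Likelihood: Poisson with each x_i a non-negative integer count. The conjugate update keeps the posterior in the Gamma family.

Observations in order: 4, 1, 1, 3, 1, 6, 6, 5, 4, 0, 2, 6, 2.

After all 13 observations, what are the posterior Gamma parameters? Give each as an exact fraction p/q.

obs 1: x=4 → posterior Gamma(12, 13/2)
obs 2: x=1 → posterior Gamma(13, 15/2)
obs 3: x=1 → posterior Gamma(14, 17/2)
obs 4: x=3 → posterior Gamma(17, 19/2)
obs 5: x=1 → posterior Gamma(18, 21/2)
obs 6: x=6 → posterior Gamma(24, 23/2)
obs 7: x=6 → posterior Gamma(30, 25/2)
obs 8: x=5 → posterior Gamma(35, 27/2)
obs 9: x=4 → posterior Gamma(39, 29/2)
obs 10: x=0 → posterior Gamma(39, 31/2)
obs 11: x=2 → posterior Gamma(41, 33/2)
obs 12: x=6 → posterior Gamma(47, 35/2)
obs 13: x=2 → posterior Gamma(49, 37/2)

alpha=49, beta=37/2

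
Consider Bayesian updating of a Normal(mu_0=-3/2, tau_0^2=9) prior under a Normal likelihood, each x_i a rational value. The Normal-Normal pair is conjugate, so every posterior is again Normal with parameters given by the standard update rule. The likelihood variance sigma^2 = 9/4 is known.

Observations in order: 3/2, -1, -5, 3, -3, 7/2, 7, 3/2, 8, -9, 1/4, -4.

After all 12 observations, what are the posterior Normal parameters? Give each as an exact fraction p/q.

mu_0=19/98, tau_0^2=9/49

obs 1: x=3/2 → posterior Normal(9/10, 9/5)
obs 2: x=-1 → posterior Normal(1/18, 1)
obs 3: x=-5 → posterior Normal(-3/2, 9/13)
obs 4: x=3 → posterior Normal(-15/34, 9/17)
obs 5: x=-3 → posterior Normal(-13/14, 3/7)
obs 6: x=7/2 → posterior Normal(-11/50, 9/25)
obs 7: x=7 → posterior Normal(45/58, 9/29)
obs 8: x=3/2 → posterior Normal(19/22, 3/11)
obs 9: x=8 → posterior Normal(121/74, 9/37)
obs 10: x=-9 → posterior Normal(49/82, 9/41)
obs 11: x=1/4 → posterior Normal(17/30, 1/5)
obs 12: x=-4 → posterior Normal(19/98, 9/49)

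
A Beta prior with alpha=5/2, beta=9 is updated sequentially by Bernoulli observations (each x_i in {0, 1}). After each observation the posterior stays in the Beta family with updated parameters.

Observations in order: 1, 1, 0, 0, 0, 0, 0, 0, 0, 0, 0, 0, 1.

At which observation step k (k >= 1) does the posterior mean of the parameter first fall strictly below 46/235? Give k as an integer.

k = 12

obs 1: x=1 → posterior Beta(7/2, 9)
obs 2: x=1 → posterior Beta(9/2, 9)
obs 3: x=0 → posterior Beta(9/2, 10)
obs 4: x=0 → posterior Beta(9/2, 11)
obs 5: x=0 → posterior Beta(9/2, 12)
obs 6: x=0 → posterior Beta(9/2, 13)
obs 7: x=0 → posterior Beta(9/2, 14)
obs 8: x=0 → posterior Beta(9/2, 15)
obs 9: x=0 → posterior Beta(9/2, 16)
obs 10: x=0 → posterior Beta(9/2, 17)
obs 11: x=0 → posterior Beta(9/2, 18)
obs 12: x=0 → posterior Beta(9/2, 19)
obs 13: x=1 → posterior Beta(11/2, 19)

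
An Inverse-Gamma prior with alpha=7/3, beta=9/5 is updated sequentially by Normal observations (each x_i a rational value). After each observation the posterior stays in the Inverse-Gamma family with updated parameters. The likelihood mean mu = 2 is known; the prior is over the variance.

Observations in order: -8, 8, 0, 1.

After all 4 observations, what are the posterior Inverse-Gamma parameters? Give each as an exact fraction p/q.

alpha=13/3, beta=723/10

obs 1: x=-8 → posterior Inverse-Gamma(17/6, 259/5)
obs 2: x=8 → posterior Inverse-Gamma(10/3, 349/5)
obs 3: x=0 → posterior Inverse-Gamma(23/6, 359/5)
obs 4: x=1 → posterior Inverse-Gamma(13/3, 723/10)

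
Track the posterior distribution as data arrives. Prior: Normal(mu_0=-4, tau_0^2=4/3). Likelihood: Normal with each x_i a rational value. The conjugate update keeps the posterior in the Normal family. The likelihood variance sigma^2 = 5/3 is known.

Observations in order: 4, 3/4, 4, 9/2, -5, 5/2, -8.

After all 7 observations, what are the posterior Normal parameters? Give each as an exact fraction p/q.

obs 1: x=4 → posterior Normal(-4/9, 20/27)
obs 2: x=3/4 → posterior Normal(-1/13, 20/39)
obs 3: x=4 → posterior Normal(15/17, 20/51)
obs 4: x=9/2 → posterior Normal(11/7, 20/63)
obs 5: x=-5 → posterior Normal(13/25, 4/15)
obs 6: x=5/2 → posterior Normal(23/29, 20/87)
obs 7: x=-8 → posterior Normal(-3/11, 20/99)

mu_0=-3/11, tau_0^2=20/99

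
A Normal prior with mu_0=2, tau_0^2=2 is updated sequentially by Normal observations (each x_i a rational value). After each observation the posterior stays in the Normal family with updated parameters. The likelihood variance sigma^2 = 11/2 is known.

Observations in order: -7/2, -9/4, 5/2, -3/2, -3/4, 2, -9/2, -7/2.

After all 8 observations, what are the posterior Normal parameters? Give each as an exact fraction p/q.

obs 1: x=-7/2 → posterior Normal(8/15, 22/15)
obs 2: x=-9/4 → posterior Normal(-1/19, 22/19)
obs 3: x=5/2 → posterior Normal(9/23, 22/23)
obs 4: x=-3/2 → posterior Normal(1/9, 22/27)
obs 5: x=-3/4 → posterior Normal(0, 22/31)
obs 6: x=2 → posterior Normal(8/35, 22/35)
obs 7: x=-9/2 → posterior Normal(-10/39, 22/39)
obs 8: x=-7/2 → posterior Normal(-24/43, 22/43)

mu_0=-24/43, tau_0^2=22/43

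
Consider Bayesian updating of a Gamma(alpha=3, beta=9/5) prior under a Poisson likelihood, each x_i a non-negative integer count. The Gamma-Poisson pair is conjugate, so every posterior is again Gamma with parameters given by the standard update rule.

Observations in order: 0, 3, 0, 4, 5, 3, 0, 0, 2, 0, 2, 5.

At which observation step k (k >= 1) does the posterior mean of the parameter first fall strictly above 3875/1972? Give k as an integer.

obs 1: x=0 → posterior Gamma(3, 14/5)
obs 2: x=3 → posterior Gamma(6, 19/5)
obs 3: x=0 → posterior Gamma(6, 24/5)
obs 4: x=4 → posterior Gamma(10, 29/5)
obs 5: x=5 → posterior Gamma(15, 34/5)
obs 6: x=3 → posterior Gamma(18, 39/5)
obs 7: x=0 → posterior Gamma(18, 44/5)
obs 8: x=0 → posterior Gamma(18, 49/5)
obs 9: x=2 → posterior Gamma(20, 54/5)
obs 10: x=0 → posterior Gamma(20, 59/5)
obs 11: x=2 → posterior Gamma(22, 64/5)
obs 12: x=5 → posterior Gamma(27, 69/5)

k = 5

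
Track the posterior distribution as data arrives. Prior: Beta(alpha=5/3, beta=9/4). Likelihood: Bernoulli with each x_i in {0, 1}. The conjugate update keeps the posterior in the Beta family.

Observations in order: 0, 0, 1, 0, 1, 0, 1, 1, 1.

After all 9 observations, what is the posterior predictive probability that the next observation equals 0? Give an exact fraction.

15/31

obs 1: x=0 → posterior Beta(5/3, 13/4)
obs 2: x=0 → posterior Beta(5/3, 17/4)
obs 3: x=1 → posterior Beta(8/3, 17/4)
obs 4: x=0 → posterior Beta(8/3, 21/4)
obs 5: x=1 → posterior Beta(11/3, 21/4)
obs 6: x=0 → posterior Beta(11/3, 25/4)
obs 7: x=1 → posterior Beta(14/3, 25/4)
obs 8: x=1 → posterior Beta(17/3, 25/4)
obs 9: x=1 → posterior Beta(20/3, 25/4)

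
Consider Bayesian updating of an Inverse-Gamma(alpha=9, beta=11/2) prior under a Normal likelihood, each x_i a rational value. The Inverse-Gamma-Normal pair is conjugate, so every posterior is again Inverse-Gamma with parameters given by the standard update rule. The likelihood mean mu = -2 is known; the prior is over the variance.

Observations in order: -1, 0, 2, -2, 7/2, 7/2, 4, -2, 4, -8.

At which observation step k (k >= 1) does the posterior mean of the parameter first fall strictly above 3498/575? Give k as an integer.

k = 9

obs 1: x=-1 → posterior Inverse-Gamma(19/2, 6)
obs 2: x=0 → posterior Inverse-Gamma(10, 8)
obs 3: x=2 → posterior Inverse-Gamma(21/2, 16)
obs 4: x=-2 → posterior Inverse-Gamma(11, 16)
obs 5: x=7/2 → posterior Inverse-Gamma(23/2, 249/8)
obs 6: x=7/2 → posterior Inverse-Gamma(12, 185/4)
obs 7: x=4 → posterior Inverse-Gamma(25/2, 257/4)
obs 8: x=-2 → posterior Inverse-Gamma(13, 257/4)
obs 9: x=4 → posterior Inverse-Gamma(27/2, 329/4)
obs 10: x=-8 → posterior Inverse-Gamma(14, 401/4)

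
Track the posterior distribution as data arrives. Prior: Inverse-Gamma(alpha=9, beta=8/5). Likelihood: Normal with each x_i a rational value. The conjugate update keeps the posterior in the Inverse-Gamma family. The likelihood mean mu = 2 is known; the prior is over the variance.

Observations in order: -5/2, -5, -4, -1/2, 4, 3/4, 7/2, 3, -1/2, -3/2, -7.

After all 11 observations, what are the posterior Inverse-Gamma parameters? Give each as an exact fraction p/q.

obs 1: x=-5/2 → posterior Inverse-Gamma(19/2, 469/40)
obs 2: x=-5 → posterior Inverse-Gamma(10, 1449/40)
obs 3: x=-4 → posterior Inverse-Gamma(21/2, 2169/40)
obs 4: x=-1/2 → posterior Inverse-Gamma(11, 1147/20)
obs 5: x=4 → posterior Inverse-Gamma(23/2, 1187/20)
obs 6: x=3/4 → posterior Inverse-Gamma(12, 9621/160)
obs 7: x=7/2 → posterior Inverse-Gamma(25/2, 9801/160)
obs 8: x=3 → posterior Inverse-Gamma(13, 9881/160)
obs 9: x=-1/2 → posterior Inverse-Gamma(27/2, 10381/160)
obs 10: x=-3/2 → posterior Inverse-Gamma(14, 11361/160)
obs 11: x=-7 → posterior Inverse-Gamma(29/2, 17841/160)

alpha=29/2, beta=17841/160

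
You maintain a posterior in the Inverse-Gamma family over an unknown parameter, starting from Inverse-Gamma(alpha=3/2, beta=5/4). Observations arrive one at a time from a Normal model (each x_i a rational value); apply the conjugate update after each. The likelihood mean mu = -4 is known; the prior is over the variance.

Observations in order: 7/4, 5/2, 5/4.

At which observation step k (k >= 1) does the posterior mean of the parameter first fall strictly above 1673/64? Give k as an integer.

obs 1: x=7/4 → posterior Inverse-Gamma(2, 569/32)
obs 2: x=5/2 → posterior Inverse-Gamma(5/2, 1245/32)
obs 3: x=5/4 → posterior Inverse-Gamma(3, 843/16)

k = 3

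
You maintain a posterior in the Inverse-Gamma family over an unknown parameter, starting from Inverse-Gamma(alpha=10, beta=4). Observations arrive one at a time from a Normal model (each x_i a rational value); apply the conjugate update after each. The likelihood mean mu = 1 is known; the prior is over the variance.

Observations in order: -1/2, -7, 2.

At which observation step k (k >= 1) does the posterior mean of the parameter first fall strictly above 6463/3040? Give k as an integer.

obs 1: x=-1/2 → posterior Inverse-Gamma(21/2, 41/8)
obs 2: x=-7 → posterior Inverse-Gamma(11, 297/8)
obs 3: x=2 → posterior Inverse-Gamma(23/2, 301/8)

k = 2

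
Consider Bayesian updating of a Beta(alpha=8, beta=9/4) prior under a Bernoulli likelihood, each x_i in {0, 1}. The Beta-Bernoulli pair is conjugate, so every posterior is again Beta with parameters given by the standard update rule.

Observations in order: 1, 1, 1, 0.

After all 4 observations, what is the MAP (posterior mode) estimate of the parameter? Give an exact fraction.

40/49

obs 1: x=1 → posterior Beta(9, 9/4)
obs 2: x=1 → posterior Beta(10, 9/4)
obs 3: x=1 → posterior Beta(11, 9/4)
obs 4: x=0 → posterior Beta(11, 13/4)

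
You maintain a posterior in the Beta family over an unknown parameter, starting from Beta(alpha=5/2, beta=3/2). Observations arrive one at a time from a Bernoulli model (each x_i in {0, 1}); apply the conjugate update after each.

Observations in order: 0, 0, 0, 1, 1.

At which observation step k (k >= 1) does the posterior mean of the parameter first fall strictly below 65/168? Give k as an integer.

k = 3

obs 1: x=0 → posterior Beta(5/2, 5/2)
obs 2: x=0 → posterior Beta(5/2, 7/2)
obs 3: x=0 → posterior Beta(5/2, 9/2)
obs 4: x=1 → posterior Beta(7/2, 9/2)
obs 5: x=1 → posterior Beta(9/2, 9/2)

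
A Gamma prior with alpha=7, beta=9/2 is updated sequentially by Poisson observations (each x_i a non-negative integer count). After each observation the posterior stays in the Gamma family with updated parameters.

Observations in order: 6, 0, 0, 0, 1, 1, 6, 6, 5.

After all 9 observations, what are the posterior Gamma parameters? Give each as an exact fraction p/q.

alpha=32, beta=27/2

obs 1: x=6 → posterior Gamma(13, 11/2)
obs 2: x=0 → posterior Gamma(13, 13/2)
obs 3: x=0 → posterior Gamma(13, 15/2)
obs 4: x=0 → posterior Gamma(13, 17/2)
obs 5: x=1 → posterior Gamma(14, 19/2)
obs 6: x=1 → posterior Gamma(15, 21/2)
obs 7: x=6 → posterior Gamma(21, 23/2)
obs 8: x=6 → posterior Gamma(27, 25/2)
obs 9: x=5 → posterior Gamma(32, 27/2)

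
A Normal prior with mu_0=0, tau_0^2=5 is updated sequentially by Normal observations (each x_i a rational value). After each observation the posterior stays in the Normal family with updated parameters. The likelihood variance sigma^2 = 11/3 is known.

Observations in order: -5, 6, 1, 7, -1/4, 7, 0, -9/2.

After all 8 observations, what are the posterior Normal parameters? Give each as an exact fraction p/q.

obs 1: x=-5 → posterior Normal(-75/26, 55/26)
obs 2: x=6 → posterior Normal(15/41, 55/41)
obs 3: x=1 → posterior Normal(15/28, 55/56)
obs 4: x=7 → posterior Normal(135/71, 55/71)
obs 5: x=-1/4 → posterior Normal(525/344, 55/86)
obs 6: x=7 → posterior Normal(945/404, 55/101)
obs 7: x=0 → posterior Normal(945/464, 55/116)
obs 8: x=-9/2 → posterior Normal(675/524, 55/131)

mu_0=675/524, tau_0^2=55/131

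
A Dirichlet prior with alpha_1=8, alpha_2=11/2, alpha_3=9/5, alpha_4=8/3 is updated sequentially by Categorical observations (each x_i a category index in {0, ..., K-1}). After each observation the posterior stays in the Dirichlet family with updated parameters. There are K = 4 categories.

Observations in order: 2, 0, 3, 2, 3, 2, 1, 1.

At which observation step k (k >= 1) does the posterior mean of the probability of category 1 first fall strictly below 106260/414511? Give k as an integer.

k = 4

obs 1: x=2 → posterior Dirichlet(8, 11/2, 14/5, 8/3)
obs 2: x=0 → posterior Dirichlet(9, 11/2, 14/5, 8/3)
obs 3: x=3 → posterior Dirichlet(9, 11/2, 14/5, 11/3)
obs 4: x=2 → posterior Dirichlet(9, 11/2, 19/5, 11/3)
obs 5: x=3 → posterior Dirichlet(9, 11/2, 19/5, 14/3)
obs 6: x=2 → posterior Dirichlet(9, 11/2, 24/5, 14/3)
obs 7: x=1 → posterior Dirichlet(9, 13/2, 24/5, 14/3)
obs 8: x=1 → posterior Dirichlet(9, 15/2, 24/5, 14/3)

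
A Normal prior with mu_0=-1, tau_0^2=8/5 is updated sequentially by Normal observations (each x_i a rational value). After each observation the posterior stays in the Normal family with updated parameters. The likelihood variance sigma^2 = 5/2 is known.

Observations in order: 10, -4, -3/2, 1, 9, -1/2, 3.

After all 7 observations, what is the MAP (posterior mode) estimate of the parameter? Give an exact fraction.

247/137

obs 1: x=10 → posterior Normal(135/41, 40/41)
obs 2: x=-4 → posterior Normal(71/57, 40/57)
obs 3: x=-3/2 → posterior Normal(47/73, 40/73)
obs 4: x=1 → posterior Normal(63/89, 40/89)
obs 5: x=9 → posterior Normal(69/35, 8/21)
obs 6: x=-1/2 → posterior Normal(199/121, 40/121)
obs 7: x=3 → posterior Normal(247/137, 40/137)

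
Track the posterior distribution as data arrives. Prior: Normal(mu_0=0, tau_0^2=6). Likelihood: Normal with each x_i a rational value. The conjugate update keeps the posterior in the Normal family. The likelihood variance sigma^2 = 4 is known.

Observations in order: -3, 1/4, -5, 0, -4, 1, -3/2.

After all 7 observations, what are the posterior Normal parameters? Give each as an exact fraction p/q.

obs 1: x=-3 → posterior Normal(-9/5, 12/5)
obs 2: x=1/4 → posterior Normal(-33/32, 3/2)
obs 3: x=-5 → posterior Normal(-93/44, 12/11)
obs 4: x=0 → posterior Normal(-93/56, 6/7)
obs 5: x=-4 → posterior Normal(-141/68, 12/17)
obs 6: x=1 → posterior Normal(-129/80, 3/5)
obs 7: x=-3/2 → posterior Normal(-147/92, 12/23)

mu_0=-147/92, tau_0^2=12/23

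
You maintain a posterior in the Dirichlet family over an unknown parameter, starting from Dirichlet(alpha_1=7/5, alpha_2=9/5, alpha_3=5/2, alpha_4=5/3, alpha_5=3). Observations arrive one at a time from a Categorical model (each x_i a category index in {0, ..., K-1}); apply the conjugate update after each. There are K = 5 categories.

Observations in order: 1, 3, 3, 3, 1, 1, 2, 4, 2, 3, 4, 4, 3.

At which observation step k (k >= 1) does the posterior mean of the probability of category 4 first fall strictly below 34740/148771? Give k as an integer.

obs 1: x=1 → posterior Dirichlet(7/5, 14/5, 5/2, 5/3, 3)
obs 2: x=3 → posterior Dirichlet(7/5, 14/5, 5/2, 8/3, 3)
obs 3: x=3 → posterior Dirichlet(7/5, 14/5, 5/2, 11/3, 3)
obs 4: x=3 → posterior Dirichlet(7/5, 14/5, 5/2, 14/3, 3)
obs 5: x=1 → posterior Dirichlet(7/5, 19/5, 5/2, 14/3, 3)
obs 6: x=1 → posterior Dirichlet(7/5, 24/5, 5/2, 14/3, 3)
obs 7: x=2 → posterior Dirichlet(7/5, 24/5, 7/2, 14/3, 3)
obs 8: x=4 → posterior Dirichlet(7/5, 24/5, 7/2, 14/3, 4)
obs 9: x=2 → posterior Dirichlet(7/5, 24/5, 9/2, 14/3, 4)
obs 10: x=3 → posterior Dirichlet(7/5, 24/5, 9/2, 17/3, 4)
obs 11: x=4 → posterior Dirichlet(7/5, 24/5, 9/2, 17/3, 5)
obs 12: x=4 → posterior Dirichlet(7/5, 24/5, 9/2, 17/3, 6)
obs 13: x=3 → posterior Dirichlet(7/5, 24/5, 9/2, 20/3, 6)

k = 3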